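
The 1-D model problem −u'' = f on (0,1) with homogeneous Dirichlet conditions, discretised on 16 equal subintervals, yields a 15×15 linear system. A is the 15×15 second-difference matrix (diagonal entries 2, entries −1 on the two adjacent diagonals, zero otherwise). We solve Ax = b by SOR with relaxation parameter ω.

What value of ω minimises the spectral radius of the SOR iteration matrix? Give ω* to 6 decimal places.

spectrum of D⁻¹(L+U) = {cos(kπ/16) : 1≤k≤15}; ρ_J = cos(π/16) = 0.980785.
√(1 − cos²(π/16)) = sin(π/16) ≈ 0.1950903.
ω* = 2/(1 + 0.1950903) = 2/1.1950903 = 1.673514.
Hence ρ(B_{ω*}) = 1.673514 − 1 = 0.673514.

ω* = 1.673514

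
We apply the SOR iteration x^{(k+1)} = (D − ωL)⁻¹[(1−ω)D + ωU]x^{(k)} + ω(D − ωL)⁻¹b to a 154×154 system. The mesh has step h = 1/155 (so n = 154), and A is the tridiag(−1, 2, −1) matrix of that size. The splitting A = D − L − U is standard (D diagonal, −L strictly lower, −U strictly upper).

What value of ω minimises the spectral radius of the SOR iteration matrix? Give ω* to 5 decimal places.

ω* = 1.96027

spectrum of D⁻¹(L+U) = {cos(kπ/155) : 1≤k≤154}; ρ_J = cos(π/155) = 0.99979.
√(1−ρ_J²) = |sin(π/155)| = 0.020267
[ω*] 2 ÷ (1 + 0.020267) = 2 ÷ 1.020267 = 1.96027.
ρ(B_{ω*}) = ω*−1 = 0.96027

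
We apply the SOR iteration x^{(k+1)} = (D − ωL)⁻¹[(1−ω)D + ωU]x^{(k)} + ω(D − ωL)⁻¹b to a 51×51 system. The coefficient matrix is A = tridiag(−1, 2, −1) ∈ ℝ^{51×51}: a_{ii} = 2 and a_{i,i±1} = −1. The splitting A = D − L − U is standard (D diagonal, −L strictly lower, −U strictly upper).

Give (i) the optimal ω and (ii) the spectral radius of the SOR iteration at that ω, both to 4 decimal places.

ω* = 1.8861, ρ_SOR = 0.8861

spectrum of D⁻¹(L+U) = {cos(kπ/52) : 1≤k≤51}; ρ_J = cos(π/52) = 0.9982.
root = sin(π/52) = 0.06038  (since 1−cos² = sin²).
ω* = 2/(1+0.06038) = 1.8861
ρ_SOR = ω* − 1 = 1.8861 − 1 = 0.8861.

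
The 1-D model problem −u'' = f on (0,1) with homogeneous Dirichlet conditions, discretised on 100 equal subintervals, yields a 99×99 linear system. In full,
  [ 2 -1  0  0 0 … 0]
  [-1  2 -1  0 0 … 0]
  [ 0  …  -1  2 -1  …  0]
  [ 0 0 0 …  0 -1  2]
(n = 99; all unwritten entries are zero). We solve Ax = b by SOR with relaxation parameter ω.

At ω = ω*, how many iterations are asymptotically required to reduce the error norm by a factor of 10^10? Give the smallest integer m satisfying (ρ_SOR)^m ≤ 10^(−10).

m = 367

ρ_J = max_k |cos(kπ/100)| = cos(π/100) = 0.9995066
√(1−ρ_J²) = |sin(π/100)| = 0.0314108
[ω*] 2 ÷ (1 + 0.0314108) = 2 ÷ 1.0314108 = 1.9390916.
and ρ(B_{ω*}) = 1.9390916 − 1 = 0.9390916.
Need (0.9390916)^m ≤ 10^(−10): m ≥ 10·ln10/|ln 0.9390916| = 23.0259/0.0628423 = 366.408 ⇒ m = 367.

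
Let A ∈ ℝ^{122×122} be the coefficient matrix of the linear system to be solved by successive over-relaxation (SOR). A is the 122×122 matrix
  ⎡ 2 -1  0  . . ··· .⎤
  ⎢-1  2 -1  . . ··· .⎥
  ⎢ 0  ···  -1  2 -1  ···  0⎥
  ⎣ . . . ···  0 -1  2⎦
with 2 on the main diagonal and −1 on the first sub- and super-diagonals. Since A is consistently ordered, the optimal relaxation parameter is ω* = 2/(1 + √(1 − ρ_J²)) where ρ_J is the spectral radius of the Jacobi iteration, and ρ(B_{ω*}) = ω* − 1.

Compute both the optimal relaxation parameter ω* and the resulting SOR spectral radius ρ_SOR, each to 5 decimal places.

ω* = 1.95019, ρ_SOR = 0.95019

With n=122, ρ(Jacobi) = cos(π/123) = 0.99967.
√(1−ρ_J²) = |sin(π/123)| = 0.025539
So ω* = 2/1.025539 = 1.95019 (Young).
and ρ(B_{ω*}) = 1.95019 − 1 = 0.95019.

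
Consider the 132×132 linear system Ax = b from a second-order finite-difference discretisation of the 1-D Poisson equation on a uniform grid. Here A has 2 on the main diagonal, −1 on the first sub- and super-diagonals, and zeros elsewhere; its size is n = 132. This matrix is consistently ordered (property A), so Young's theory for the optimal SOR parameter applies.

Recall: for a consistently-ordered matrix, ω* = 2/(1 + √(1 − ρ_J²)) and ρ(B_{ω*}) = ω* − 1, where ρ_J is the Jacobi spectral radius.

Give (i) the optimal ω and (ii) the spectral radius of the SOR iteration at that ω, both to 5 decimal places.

With n=132, ρ(Jacobi) = cos(π/133) = 0.99972.
√(1 − cos²(π/133)) = sin(π/133) ≈ 0.023619.
So ω* = 2/1.023619 = 1.95385 (Young).
At ω = 1.95385 every |λ(B_ω)| = ω−1, so ρ_SOR = 0.95385.

ω* = 1.95385, ρ_SOR = 0.95385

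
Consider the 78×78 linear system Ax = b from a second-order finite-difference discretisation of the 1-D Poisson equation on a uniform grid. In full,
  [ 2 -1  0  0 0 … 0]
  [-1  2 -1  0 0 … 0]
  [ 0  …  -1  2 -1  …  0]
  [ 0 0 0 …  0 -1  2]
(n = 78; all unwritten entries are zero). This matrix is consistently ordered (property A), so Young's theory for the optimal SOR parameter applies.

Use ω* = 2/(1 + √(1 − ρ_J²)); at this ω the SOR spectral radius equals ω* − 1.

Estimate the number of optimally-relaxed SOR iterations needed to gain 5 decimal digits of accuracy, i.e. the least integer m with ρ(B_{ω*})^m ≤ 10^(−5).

m = 145

With n=78, ρ(Jacobi) = cos(π/79) = 0.9992094.
√(1−ρ_J²) = |sin(π/79)| = 0.0397565
[ω*] 2 ÷ (1 + 0.0397565) = 2 ÷ 1.0397565 = 1.9235273.
At ω = 1.9235273 every |λ(B_ω)| = ω−1, so ρ_SOR = 0.9235273.
For 5 digits: m = 5·ln10 / (−ln 0.9235273) = 11.5129/0.0795549 = 144.716; round up → m = 145.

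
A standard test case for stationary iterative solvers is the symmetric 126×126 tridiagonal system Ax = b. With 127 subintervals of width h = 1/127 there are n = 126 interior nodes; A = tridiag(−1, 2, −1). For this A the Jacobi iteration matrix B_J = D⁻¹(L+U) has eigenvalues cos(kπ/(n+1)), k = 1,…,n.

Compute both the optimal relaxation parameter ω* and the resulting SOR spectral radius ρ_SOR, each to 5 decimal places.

With n=126, ρ(Jacobi) = cos(π/127) = 0.99969.
1 − cos²(π/127) = sin²(π/127) ⇒ √(1−ρ_J²) = sin(π/127) = 0.024734.
ω* = 2 / (1 + 0.024734) = 2 / 1.024734 ≈ 1.95173.
ρ_SOR = ω* − 1 ≈ 0.95173.

ω* = 1.95173, ρ_SOR = 0.95173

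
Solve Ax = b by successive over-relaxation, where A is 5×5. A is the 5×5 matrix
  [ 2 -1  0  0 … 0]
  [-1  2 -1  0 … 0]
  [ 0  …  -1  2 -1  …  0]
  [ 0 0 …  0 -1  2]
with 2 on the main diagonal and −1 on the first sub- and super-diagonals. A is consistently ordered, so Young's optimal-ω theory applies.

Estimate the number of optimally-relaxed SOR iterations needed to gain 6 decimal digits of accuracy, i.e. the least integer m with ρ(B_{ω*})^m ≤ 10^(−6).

m = 13

[ρ_J] n=5: ρ(B_J) = cos(π/(n+1)) = cos(π/6) = 0.8660254.
√(1 − cos²(π/6)) = sin(π/6) ≈ 0.5000000.
[ω*] 2 ÷ (1 + 0.5000000) = 2 ÷ 1.5000000 = 1.3333333.
At ω = 1.3333333 every |λ(B_ω)| = ω−1, so ρ_SOR = 0.3333333.
Need (0.3333333)^m ≤ 10^(−6): m ≥ 6·ln10/|ln 0.3333333| = 13.8155/1.09861 = 12.575 ⇒ m = 13.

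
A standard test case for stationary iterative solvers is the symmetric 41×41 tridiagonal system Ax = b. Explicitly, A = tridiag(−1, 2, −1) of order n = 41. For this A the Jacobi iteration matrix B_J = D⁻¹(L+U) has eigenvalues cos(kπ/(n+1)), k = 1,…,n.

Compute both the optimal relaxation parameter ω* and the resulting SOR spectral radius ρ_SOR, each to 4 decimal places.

n=41: λ(B_J) = 1 − λ(A)/2 = cos(kπ/42); k=1 gives ρ_J = 0.9972.
root = sin(π/42) = 0.07473  (since 1−cos² = sin²).
So ω* = 2/1.07473 = 1.8609 (Young).
ρ_SOR = ω* − 1 ≈ 0.8609.

ω* = 1.8609, ρ_SOR = 0.8609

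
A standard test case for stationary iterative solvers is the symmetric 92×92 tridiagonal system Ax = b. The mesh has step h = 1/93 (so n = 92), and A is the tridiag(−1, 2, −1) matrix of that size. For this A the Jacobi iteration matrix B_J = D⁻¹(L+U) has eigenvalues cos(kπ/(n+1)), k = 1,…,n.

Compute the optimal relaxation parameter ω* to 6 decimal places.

ω* = 1.934659

spectrum of D⁻¹(L+U) = {cos(kπ/93) : 1≤k≤92}; ρ_J = cos(π/93) = 0.999429.
√(1 − cos²(π/93)) = sin(π/93) ≈ 0.0337741.
Young: ω* = 2/(1+√(1−ρ_J²)) = 2/(1+0.0337741) = 2/1.0337741 = 1.934659.
[ρ_SOR] ω* − 1 = 0.934659.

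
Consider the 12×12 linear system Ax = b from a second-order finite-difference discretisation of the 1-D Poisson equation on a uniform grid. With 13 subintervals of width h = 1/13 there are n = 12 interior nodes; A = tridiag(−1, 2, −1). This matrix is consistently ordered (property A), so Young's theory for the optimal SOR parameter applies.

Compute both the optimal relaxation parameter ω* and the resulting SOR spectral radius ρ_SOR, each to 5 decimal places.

With n=12, ρ(Jacobi) = cos(π/13) = 0.97094.
root = sin(π/13) = 0.239316  (since 1−cos² = sin²).
[ω*] 2 ÷ (1 + 0.239316) = 2 ÷ 1.239316 = 1.61379.
[ρ_SOR] ω* − 1 = 0.61379.

ω* = 1.61379, ρ_SOR = 0.61379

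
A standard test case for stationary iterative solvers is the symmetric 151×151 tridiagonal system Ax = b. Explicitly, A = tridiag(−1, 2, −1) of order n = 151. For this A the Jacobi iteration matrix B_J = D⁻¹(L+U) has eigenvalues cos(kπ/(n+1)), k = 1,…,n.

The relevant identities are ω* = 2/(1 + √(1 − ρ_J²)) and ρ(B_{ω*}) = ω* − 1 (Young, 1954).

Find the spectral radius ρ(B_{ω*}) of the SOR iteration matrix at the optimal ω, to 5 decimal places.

B_J for the 151×151 system has eigenvalues cos(kπ/152); ρ_J = cos(π/152) = 0.99979.
√(1−ρ_J²) simplifies to sin(π/152) = 0.020667.
ω* = 2 / (1 + 0.020667) = 2 / 1.020667 ≈ 1.95950.
ρ(B_{ω*}) = ω*−1 = 0.95950

ρ_SOR = 0.95950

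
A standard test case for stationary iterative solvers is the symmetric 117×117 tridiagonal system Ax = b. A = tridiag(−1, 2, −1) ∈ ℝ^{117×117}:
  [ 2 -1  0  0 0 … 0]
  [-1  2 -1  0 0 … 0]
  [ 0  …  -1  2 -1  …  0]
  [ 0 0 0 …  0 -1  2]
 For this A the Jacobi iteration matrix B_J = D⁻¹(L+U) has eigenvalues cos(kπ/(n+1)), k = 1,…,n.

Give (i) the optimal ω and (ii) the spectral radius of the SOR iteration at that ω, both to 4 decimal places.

[ρ_J] n=117: ρ(B_J) = cos(π/(n+1)) = cos(π/118) = 0.9996.
√(1 − cos²(π/118)) = sin(π/118) ≈ 0.02662.
ω* = 2 / (1 + 0.02662) = 2 / 1.02662 ≈ 1.9481.
ρ_SOR = ω* − 1 = 1.9481 − 1 = 0.9481.

ω* = 1.9481, ρ_SOR = 0.9481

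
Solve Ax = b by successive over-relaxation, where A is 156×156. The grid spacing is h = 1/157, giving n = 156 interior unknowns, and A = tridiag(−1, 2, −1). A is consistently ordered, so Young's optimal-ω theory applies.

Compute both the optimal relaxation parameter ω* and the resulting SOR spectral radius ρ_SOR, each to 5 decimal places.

½·tridiag(1,0,1) at n=156: λ_k = cos(kπ/157); max |λ| at k=1 ⇒ ρ_J = cos(π/157) ≈ 0.99980.
root = sin(π/157) = 0.020009  (since 1−cos² = sin²).
Young: ω* = 2/(1+√(1−ρ_J²)) = 2/(1+0.020009) = 2/1.020009 = 1.96077.
and ρ(B_{ω*}) = 1.96077 − 1 = 0.96077.

ω* = 1.96077, ρ_SOR = 0.96077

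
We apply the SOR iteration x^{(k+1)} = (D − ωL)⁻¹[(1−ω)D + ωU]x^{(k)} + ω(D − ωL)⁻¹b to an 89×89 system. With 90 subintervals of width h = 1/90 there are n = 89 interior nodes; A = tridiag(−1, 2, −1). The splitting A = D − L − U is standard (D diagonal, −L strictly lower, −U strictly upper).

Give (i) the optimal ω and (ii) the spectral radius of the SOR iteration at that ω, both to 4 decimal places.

ω* = 1.9326, ρ_SOR = 0.9326

n=89: λ(B_J) = 1 − λ(A)/2 = cos(kπ/90); k=1 gives ρ_J = 0.9994.
1 − cos²(π/90) = sin²(π/90) ⇒ √(1−ρ_J²) = sin(π/90) = 0.03490.
[ω*] 2 ÷ (1 + 0.03490) = 2 ÷ 1.03490 = 1.9326.
and ρ(B_{ω*}) = 1.9326 − 1 = 0.9326.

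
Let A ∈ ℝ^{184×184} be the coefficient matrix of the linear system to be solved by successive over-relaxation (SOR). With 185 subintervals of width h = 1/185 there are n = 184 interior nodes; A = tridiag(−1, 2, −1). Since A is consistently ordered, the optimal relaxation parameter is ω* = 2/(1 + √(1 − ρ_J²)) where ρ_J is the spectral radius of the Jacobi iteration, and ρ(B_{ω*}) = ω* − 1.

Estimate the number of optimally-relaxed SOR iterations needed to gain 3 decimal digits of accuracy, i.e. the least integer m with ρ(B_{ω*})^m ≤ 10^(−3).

B_J for the 184×184 system has eigenvalues cos(kπ/185); ρ_J = cos(π/185) = 0.9998558.
1 − cos²(π/185) = sin²(π/185) ⇒ √(1−ρ_J²) = sin(π/185) = 0.0169808.
[ω*] 2 ÷ (1 + 0.0169808) = 2 ÷ 1.0169808 = 1.9666055.
ρ(B_{ω*}) = ω*−1 = 0.9666055
For 3 digits: m = 3·ln10 / (−ln 0.9666055) = 6.90776/0.0339648 = 203.380; round up → m = 204.

m = 204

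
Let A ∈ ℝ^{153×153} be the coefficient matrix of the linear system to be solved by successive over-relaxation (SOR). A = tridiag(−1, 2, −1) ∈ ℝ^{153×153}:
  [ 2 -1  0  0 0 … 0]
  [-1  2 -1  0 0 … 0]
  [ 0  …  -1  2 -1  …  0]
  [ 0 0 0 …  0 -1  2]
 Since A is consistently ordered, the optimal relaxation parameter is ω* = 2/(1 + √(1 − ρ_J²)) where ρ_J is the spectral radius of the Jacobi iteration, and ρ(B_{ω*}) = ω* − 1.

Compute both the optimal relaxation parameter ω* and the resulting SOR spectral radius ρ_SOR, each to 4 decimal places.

ω* = 1.9600, ρ_SOR = 0.9600

With n=153, ρ(Jacobi) = cos(π/154) = 0.9998.
√(1−ρ_J²) = |sin(π/154)| = 0.02040
So ω* = 2/1.02040 = 1.9600 (Young).
ρ(B_{ω*}) = ω*−1 = 0.9600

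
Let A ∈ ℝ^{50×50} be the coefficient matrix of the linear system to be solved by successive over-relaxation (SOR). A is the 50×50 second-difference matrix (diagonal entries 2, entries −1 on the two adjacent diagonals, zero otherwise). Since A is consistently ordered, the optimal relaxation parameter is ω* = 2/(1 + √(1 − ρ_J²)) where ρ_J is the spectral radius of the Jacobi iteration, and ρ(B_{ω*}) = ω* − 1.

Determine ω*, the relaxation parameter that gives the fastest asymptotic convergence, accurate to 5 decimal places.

ω* = 1.88402

ρ_J = max_k |cos(kπ/51)| = cos(π/51) = 0.99810
√(1−ρ_J²) = |sin(π/51)| = 0.061561
[ω*] 2 ÷ (1 + 0.061561) = 2 ÷ 1.061561 = 1.88402.
At ω = 1.88402 every |λ(B_ω)| = ω−1, so ρ_SOR = 0.88402.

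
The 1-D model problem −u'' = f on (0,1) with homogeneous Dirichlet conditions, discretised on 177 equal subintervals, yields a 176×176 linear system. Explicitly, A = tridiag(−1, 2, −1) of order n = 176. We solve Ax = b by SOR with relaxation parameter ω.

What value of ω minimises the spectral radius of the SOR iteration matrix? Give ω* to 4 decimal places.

ω* = 1.9651

ρ_J = max_k |cos(kπ/177)| = cos(π/177) = 0.9998
√(1 − cos²(π/177)) = sin(π/177) ≈ 0.01775.
ω* = 2/(1+0.01775) = 1.9651
[ρ_SOR] ω* − 1 = 0.9651.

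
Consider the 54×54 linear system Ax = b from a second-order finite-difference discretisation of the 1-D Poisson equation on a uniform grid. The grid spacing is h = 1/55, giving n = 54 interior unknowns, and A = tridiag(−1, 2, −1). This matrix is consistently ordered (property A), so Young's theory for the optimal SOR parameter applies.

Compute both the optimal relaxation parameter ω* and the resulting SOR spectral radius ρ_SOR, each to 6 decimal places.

[ρ_J] n=54: ρ(B_J) = cos(π/(n+1)) = cos(π/55) = 0.998369.
1 − cos²(π/55) = sin²(π/55) ⇒ √(1−ρ_J²) = sin(π/55) = 0.0570888.
ω* = 2/(1+0.0570888) = 1.891989
and ρ(B_{ω*}) = 1.891989 − 1 = 0.891989.

ω* = 1.891989, ρ_SOR = 0.891989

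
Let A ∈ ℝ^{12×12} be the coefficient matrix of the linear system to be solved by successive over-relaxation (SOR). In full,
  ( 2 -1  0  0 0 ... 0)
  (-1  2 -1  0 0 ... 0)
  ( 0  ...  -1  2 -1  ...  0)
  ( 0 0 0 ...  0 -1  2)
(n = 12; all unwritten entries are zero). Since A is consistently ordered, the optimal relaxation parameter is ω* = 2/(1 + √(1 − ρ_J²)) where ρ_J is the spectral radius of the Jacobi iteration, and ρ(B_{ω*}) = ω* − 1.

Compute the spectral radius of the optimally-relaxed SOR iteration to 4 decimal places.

B_J for the 12×12 system has eigenvalues cos(kπ/13); ρ_J = cos(π/13) = 0.9709.
root = sin(π/13) = 0.23932  (since 1−cos² = sin²).
Then 2/(1+√(1−ρ_J²)) = 2/(1+0.23932); ω* = 2/1.23932 = 1.6138.
ρ_SOR = ω* − 1 ≈ 0.6138.

ρ_SOR = 0.6138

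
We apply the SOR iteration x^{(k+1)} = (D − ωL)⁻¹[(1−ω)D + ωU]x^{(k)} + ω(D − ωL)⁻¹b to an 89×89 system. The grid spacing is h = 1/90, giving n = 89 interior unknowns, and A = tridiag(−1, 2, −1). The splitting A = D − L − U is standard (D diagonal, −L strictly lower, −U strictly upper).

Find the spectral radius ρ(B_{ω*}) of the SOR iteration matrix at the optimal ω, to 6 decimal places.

[ρ_J] n=89: ρ(B_J) = cos(π/(n+1)) = cos(π/90) = 0.999391.
1 − cos²(π/90) = sin²(π/90) ⇒ √(1−ρ_J²) = sin(π/90) = 0.0348995.
Young: ω* = 2/(1+√(1−ρ_J²)) = 2/(1+0.0348995) = 2/1.0348995 = 1.932555.
ρ(B_{ω*}) = ω*−1 = 0.932555

ρ_SOR = 0.932555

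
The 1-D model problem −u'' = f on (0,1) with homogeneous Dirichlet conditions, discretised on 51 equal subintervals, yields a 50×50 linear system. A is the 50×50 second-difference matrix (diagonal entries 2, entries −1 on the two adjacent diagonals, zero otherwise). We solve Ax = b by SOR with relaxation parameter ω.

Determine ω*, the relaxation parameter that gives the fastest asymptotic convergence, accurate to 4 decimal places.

n=50: λ(B_J) = 1 − λ(A)/2 = cos(kπ/51); k=1 gives ρ_J = 0.9981.
1 − cos²(π/51) = sin²(π/51) ⇒ √(1−ρ_J²) = sin(π/51) = 0.06156.
So ω* = 2/1.06156 = 1.8840 (Young).
[ρ_SOR] ω* − 1 = 0.8840.

ω* = 1.8840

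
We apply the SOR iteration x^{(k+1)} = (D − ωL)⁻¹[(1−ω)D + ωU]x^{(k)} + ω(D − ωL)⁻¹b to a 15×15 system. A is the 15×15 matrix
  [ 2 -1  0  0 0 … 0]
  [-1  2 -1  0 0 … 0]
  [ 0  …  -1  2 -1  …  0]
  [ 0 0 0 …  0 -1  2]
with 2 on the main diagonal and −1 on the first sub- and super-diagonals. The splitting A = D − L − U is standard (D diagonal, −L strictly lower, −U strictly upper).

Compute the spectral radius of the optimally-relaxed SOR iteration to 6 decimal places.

ρ_J = max_k |cos(kπ/16)| = cos(π/16) = 0.980785
√(1−ρ_J²) simplifies to sin(π/16) = 0.1950903.
[ω*] 2 ÷ (1 + 0.1950903) = 2 ÷ 1.1950903 = 1.673514.
At ω = 1.673514 every |λ(B_ω)| = ω−1, so ρ_SOR = 0.673514.

ρ_SOR = 0.673514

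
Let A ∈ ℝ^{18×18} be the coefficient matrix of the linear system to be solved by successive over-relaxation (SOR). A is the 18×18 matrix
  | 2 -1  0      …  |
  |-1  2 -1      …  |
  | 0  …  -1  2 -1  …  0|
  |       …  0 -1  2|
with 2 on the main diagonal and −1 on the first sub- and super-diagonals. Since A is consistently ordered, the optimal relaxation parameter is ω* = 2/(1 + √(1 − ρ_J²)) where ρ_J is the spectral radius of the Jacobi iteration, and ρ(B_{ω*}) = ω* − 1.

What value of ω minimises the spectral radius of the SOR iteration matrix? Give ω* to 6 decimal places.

spectrum of D⁻¹(L+U) = {cos(kπ/19) : 1≤k≤18}; ρ_J = cos(π/19) = 0.986361.
√(1−ρ_J²) = |sin(π/19)| = 0.1645946
Then 2/(1+√(1−ρ_J²)) = 2/(1+0.1645946); ω* = 2/1.1645946 = 1.717336.
[ρ_SOR] ω* − 1 = 0.717336.

ω* = 1.717336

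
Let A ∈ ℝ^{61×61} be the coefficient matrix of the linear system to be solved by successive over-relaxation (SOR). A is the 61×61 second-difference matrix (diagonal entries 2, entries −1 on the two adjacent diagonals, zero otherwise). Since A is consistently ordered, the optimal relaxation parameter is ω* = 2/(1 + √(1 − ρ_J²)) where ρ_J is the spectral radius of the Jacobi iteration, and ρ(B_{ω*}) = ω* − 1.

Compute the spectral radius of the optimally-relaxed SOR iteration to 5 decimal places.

½·tridiag(1,0,1) at n=61: λ_k = cos(kπ/62); max |λ| at k=1 ⇒ ρ_J = cos(π/62) ≈ 0.99872.
√(1 − cos²(π/62)) = sin(π/62) ≈ 0.050649.
ω* = 2/(1+0.050649) = 1.90359
ρ(B_{ω*}) = ω*−1 = 0.90359

ρ_SOR = 0.90359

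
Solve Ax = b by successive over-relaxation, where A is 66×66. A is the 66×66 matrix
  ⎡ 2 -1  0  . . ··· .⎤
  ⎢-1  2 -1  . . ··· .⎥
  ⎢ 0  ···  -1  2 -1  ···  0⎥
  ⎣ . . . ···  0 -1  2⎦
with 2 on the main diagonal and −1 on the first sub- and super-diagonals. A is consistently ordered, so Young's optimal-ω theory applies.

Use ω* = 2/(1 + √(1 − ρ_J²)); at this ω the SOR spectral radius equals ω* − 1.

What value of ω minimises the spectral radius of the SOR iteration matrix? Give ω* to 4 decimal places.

ω* = 1.9105

[ρ_J] n=66: ρ(B_J) = cos(π/(n+1)) = cos(π/67) = 0.9989.
root = sin(π/67) = 0.04687  (since 1−cos² = sin²).
ω* = 2/(1 + 0.04687) = 2/1.04687 = 1.9105.
[ρ_SOR] ω* − 1 = 0.9105.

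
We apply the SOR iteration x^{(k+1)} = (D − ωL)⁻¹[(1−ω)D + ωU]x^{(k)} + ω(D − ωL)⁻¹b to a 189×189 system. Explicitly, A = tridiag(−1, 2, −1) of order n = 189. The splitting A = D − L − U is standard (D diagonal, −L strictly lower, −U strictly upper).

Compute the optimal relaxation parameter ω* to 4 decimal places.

B_J for the 189×189 system has eigenvalues cos(kπ/190); ρ_J = cos(π/190) = 0.9999.
√(1−ρ_J²) simplifies to sin(π/190) = 0.01653.
ω* = 2 / (1 + 0.01653) = 2 / 1.01653 ≈ 1.9675.
ρ_SOR = ω* − 1 = 1.9675 − 1 = 0.9675.

ω* = 1.9675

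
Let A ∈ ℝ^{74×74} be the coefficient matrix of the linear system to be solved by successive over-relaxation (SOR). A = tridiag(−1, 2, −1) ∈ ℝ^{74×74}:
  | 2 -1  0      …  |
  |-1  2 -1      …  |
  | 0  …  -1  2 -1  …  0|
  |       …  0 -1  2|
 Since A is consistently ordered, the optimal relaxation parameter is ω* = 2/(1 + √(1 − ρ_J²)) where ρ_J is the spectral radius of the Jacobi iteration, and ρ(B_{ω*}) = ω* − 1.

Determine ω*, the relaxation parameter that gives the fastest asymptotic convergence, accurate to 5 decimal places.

ω* = 1.91961

With n=74, ρ(Jacobi) = cos(π/75) = 0.99912.
√(1−ρ_J²) = |sin(π/75)| = 0.041876
[ω*] 2 ÷ (1 + 0.041876) = 2 ÷ 1.041876 = 1.91961.
ρ(B_{ω*}) = ω*−1 = 0.91961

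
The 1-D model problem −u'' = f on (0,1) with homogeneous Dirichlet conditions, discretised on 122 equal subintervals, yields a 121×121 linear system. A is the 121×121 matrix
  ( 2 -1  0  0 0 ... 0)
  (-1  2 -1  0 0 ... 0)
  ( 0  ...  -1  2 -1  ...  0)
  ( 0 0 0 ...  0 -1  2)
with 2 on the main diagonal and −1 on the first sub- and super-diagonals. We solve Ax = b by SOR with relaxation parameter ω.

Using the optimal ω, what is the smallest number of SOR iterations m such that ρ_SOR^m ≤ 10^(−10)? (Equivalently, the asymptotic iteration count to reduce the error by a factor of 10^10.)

m = 448

½·tridiag(1,0,1) at n=121: λ_k = cos(kπ/122); max |λ| at k=1 ⇒ ρ_J = cos(π/122) ≈ 0.9996685.
root = sin(π/122) = 0.0257479  (since 1−cos² = sin²).
So ω* = 2/1.0257479 = 1.9497968 (Young).
ρ(B_{ω*}) = ω*−1 = 0.9497968
(0.9497968)^m ≤ 10^{−10}  ⇒  m·ln(0.9497968) ≤ −10·ln10  ⇒  m ≥ 447.042  ⇒  m = 448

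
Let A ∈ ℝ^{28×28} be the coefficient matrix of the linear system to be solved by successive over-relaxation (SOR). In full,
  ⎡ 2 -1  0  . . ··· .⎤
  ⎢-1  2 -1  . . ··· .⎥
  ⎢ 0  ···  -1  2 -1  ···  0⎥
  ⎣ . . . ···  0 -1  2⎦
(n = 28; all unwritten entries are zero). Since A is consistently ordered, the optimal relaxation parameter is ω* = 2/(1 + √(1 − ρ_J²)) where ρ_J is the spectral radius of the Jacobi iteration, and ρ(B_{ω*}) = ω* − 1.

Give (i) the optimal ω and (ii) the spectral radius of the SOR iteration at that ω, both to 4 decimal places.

½·tridiag(1,0,1) at n=28: λ_k = cos(kπ/29); max |λ| at k=1 ⇒ ρ_J = cos(π/29) ≈ 0.9941.
1 − cos²(π/29) = sin²(π/29) ⇒ √(1−ρ_J²) = sin(π/29) = 0.10812.
Young: ω* = 2/(1+√(1−ρ_J²)) = 2/(1+0.10812) = 2/1.10812 = 1.8049.
ρ_SOR = ω* − 1 = 1.8049 − 1 = 0.8049.

ω* = 1.8049, ρ_SOR = 0.8049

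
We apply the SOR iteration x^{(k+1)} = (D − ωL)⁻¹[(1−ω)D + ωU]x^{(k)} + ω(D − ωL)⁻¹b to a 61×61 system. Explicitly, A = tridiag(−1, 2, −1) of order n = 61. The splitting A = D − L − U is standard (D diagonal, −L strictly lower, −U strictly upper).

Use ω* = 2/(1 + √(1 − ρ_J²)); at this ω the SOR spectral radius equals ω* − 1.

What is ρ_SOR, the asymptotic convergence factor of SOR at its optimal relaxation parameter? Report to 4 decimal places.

½·tridiag(1,0,1) at n=61: λ_k = cos(kπ/62); max |λ| at k=1 ⇒ ρ_J = cos(π/62) ≈ 0.9987.
√(1−ρ_J²) simplifies to sin(π/62) = 0.05065.
ω* = 2/(1 + 0.05065) = 2/1.05065 = 1.9036.
ρ_SOR = ω* − 1 = 1.9036 − 1 = 0.9036.

ρ_SOR = 0.9036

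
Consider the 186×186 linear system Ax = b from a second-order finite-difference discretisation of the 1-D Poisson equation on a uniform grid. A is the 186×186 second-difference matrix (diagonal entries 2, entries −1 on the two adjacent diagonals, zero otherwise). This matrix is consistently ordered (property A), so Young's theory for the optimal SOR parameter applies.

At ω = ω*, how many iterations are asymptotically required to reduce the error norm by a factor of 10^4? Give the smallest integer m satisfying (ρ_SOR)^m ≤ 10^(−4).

½·tridiag(1,0,1) at n=186: λ_k = cos(kπ/187); max |λ| at k=1 ⇒ ρ_J = cos(π/187) ≈ 0.9998589.
1 − cos²(π/187) = sin²(π/187) ⇒ √(1−ρ_J²) = sin(π/187) = 0.0167992.
Young: ω* = 2/(1+√(1−ρ_J²)) = 2/(1+0.0167992) = 2/1.0167992 = 1.9669567.
ρ_SOR = ω* − 1 ≈ 0.9669567.
(0.9669567)^m ≤ 10^{−4}  ⇒  m·ln(0.9669567) ≤ −4·ln10  ⇒  m ≥ 274.104  ⇒  m = 275

m = 275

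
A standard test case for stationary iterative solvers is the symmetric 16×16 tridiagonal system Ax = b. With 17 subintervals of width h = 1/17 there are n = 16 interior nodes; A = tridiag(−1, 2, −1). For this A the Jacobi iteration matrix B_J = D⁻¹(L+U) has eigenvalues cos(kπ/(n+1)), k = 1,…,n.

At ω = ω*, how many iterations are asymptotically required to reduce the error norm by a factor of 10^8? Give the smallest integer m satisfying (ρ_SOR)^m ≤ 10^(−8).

spectrum of D⁻¹(L+U) = {cos(kπ/17) : 1≤k≤16}; ρ_J = cos(π/17) = 0.9829731.
1 − cos²(π/17) = sin²(π/17) ⇒ √(1−ρ_J²) = sin(π/17) = 0.1837495.
Young: ω* = 2/(1+√(1−ρ_J²)) = 2/(1+0.1837495) = 2/1.1837495 = 1.6895466.
ρ(B_{ω*}) = ω*−1 = 0.6895466
(0.6895466)^m ≤ 10^{−8}  ⇒  m·ln(0.6895466) ≤ −8·ln10  ⇒  m ≥ 49.555  ⇒  m = 50

m = 50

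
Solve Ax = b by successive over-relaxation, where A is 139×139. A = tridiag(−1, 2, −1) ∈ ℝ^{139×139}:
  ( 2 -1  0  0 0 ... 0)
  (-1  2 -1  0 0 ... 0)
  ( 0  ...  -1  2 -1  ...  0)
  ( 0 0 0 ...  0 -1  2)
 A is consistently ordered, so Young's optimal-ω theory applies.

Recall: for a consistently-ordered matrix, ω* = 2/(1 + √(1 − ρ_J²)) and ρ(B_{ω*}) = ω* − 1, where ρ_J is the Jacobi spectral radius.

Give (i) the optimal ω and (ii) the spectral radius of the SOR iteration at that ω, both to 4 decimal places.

n=139: λ(B_J) = 1 − λ(A)/2 = cos(kπ/140); k=1 gives ρ_J = 0.9997.
1 − cos²(π/140) = sin²(π/140) ⇒ √(1−ρ_J²) = sin(π/140) = 0.02244.
Young: ω* = 2/(1+√(1−ρ_J²)) = 2/(1+0.02244) = 2/1.02244 = 1.9561.
and ρ(B_{ω*}) = 1.9561 − 1 = 0.9561.

ω* = 1.9561, ρ_SOR = 0.9561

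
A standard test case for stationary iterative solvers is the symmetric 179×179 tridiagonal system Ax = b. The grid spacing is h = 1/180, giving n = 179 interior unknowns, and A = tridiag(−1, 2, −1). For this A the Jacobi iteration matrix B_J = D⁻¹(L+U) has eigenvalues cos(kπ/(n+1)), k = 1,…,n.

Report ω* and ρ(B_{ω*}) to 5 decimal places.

n=179: λ(B_J) = 1 − λ(A)/2 = cos(kπ/180); k=1 gives ρ_J = 0.99985.
√(1 − cos²(π/180)) = sin(π/180) ≈ 0.017452.
ω* = 2 / (1 + 0.017452) = 2 / 1.017452 ≈ 1.96569.
and ρ(B_{ω*}) = 1.96569 − 1 = 0.96569.

ω* = 1.96569, ρ_SOR = 0.96569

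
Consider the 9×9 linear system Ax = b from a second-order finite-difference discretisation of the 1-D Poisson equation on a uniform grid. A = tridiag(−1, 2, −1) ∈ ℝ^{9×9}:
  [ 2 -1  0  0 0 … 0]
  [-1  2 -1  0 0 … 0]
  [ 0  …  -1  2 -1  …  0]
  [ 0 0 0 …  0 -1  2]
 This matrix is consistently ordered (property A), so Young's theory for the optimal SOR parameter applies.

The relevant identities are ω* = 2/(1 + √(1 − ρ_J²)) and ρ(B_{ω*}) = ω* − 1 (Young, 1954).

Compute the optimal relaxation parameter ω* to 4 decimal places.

B_J for the 9×9 system has eigenvalues cos(kπ/10); ρ_J = cos(π/10) = 0.9511.
√(1 − cos²(π/10)) = sin(π/10) ≈ 0.30902.
ω* = 2 / (1 + 0.30902) = 2 / 1.30902 ≈ 1.5279.
and ρ(B_{ω*}) = 1.5279 − 1 = 0.5279.

ω* = 1.5279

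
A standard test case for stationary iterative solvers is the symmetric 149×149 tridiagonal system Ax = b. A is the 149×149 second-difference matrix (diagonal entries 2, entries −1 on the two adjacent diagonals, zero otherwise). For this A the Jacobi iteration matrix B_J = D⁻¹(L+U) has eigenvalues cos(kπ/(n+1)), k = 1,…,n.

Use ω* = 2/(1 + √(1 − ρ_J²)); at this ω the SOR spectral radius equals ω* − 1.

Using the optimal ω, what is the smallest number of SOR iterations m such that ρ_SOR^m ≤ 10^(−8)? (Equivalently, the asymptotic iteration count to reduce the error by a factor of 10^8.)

ρ_J = max_k |cos(kπ/150)| = cos(π/150) = 0.9997807
√(1−ρ_J²) simplifies to sin(π/150) = 0.0209424.
ω* = 2 / (1 + 0.0209424) = 2 / 1.0209424 ≈ 1.9589744.
ρ_SOR = ω* − 1 = 1.9589744 − 1 = 0.9589744.
Need (0.9589744)^m ≤ 10^(−8): m ≥ 8·ln10/|ln 0.9589744| = 18.4207/0.0418909 = 439.730 ⇒ m = 440.

m = 440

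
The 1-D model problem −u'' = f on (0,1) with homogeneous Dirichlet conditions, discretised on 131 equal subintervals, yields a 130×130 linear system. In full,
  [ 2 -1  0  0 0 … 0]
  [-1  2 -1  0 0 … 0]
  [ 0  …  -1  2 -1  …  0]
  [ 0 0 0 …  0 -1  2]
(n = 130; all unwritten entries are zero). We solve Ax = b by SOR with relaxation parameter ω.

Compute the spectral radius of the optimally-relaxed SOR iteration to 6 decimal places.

ρ_SOR = 0.953164

spectrum of D⁻¹(L+U) = {cos(kπ/131) : 1≤k≤130}; ρ_J = cos(π/131) = 0.999712.
√(1 − cos²(π/131)) = sin(π/131) ≈ 0.0239793.
ω* = 2/(1+0.0239793) = 1.953164
Hence ρ(B_{ω*}) = 1.953164 − 1 = 0.953164.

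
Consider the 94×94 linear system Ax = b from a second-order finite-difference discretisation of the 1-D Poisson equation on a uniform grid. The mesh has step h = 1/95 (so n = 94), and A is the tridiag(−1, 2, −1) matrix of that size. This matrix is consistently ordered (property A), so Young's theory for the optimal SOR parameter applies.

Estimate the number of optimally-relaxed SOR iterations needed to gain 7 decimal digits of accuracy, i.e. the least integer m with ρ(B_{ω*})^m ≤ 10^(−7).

m = 244

spectrum of D⁻¹(L+U) = {cos(kπ/95) : 1≤k≤94}; ρ_J = cos(π/95) = 0.9994533.
√(1 − cos²(π/95)) = sin(π/95) ≈ 0.0330634.
ω* = 2/(1+0.0330634) = 1.9359896
At ω = 1.9359896 every |λ(B_ω)| = ω−1, so ρ_SOR = 0.9359896.
(0.9359896)^m ≤ 10^{−7}  ⇒  m·ln(0.9359896) ≤ −7·ln10  ⇒  m ≥ 243.657  ⇒  m = 244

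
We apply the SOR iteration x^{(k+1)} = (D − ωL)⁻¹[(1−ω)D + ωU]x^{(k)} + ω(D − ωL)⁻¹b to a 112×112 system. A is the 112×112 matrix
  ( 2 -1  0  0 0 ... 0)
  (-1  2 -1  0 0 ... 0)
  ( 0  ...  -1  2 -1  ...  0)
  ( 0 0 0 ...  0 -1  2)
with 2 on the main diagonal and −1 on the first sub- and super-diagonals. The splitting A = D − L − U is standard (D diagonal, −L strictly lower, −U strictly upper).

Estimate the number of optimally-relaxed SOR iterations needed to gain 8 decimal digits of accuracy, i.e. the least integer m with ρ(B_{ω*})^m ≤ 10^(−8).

m = 332

With n=112, ρ(Jacobi) = cos(π/113) = 0.9996136.
√(1−ρ_J²) simplifies to sin(π/113) = 0.0277981.
ω* = 2/(1+0.0277981) = 1.9459075
[ρ_SOR] ω* − 1 = 0.9459075.
For 8 digits: m = 8·ln10 / (−ln 0.9459075) = 18.4207/0.0556105 = 331.245; round up → m = 332.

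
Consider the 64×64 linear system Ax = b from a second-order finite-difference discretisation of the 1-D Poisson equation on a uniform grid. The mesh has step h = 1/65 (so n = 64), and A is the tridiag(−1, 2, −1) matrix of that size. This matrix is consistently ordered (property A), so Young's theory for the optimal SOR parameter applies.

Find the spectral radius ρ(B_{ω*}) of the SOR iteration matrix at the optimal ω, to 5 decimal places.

ρ_J = max_k |cos(kπ/65)| = cos(π/65) = 0.99883
1 − cos²(π/65) = sin²(π/65) ⇒ √(1−ρ_J²) = sin(π/65) = 0.048313.
Then 2/(1+√(1−ρ_J²)) = 2/(1+0.048313); ω* = 2/1.048313 = 1.90783.
and ρ(B_{ω*}) = 1.90783 − 1 = 0.90783.

ρ_SOR = 0.90783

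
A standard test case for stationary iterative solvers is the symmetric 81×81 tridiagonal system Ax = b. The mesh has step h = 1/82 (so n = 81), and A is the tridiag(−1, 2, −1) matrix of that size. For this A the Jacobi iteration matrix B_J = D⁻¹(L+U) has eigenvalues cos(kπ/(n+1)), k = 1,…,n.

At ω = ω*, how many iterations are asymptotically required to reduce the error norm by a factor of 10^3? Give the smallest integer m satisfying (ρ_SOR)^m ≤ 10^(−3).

With n=81, ρ(Jacobi) = cos(π/82) = 0.9992662.
√(1−ρ_J²) simplifies to sin(π/82) = 0.0383027.
ω* = 2/(1+0.0383027) = 1.9262206
ρ_SOR = ω* − 1 = 1.9262206 − 1 = 0.9262206.
m ≥ 3·ln10 / (−ln 0.9262206) = 90.129; smallest integer m = 91.

m = 91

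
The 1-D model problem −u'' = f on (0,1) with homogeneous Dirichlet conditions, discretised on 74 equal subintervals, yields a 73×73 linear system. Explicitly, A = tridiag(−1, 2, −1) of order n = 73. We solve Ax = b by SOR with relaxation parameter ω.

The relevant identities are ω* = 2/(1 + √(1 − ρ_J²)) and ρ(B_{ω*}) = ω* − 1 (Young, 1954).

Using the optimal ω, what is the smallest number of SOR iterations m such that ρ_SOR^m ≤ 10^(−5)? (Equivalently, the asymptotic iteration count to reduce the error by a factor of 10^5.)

spectrum of D⁻¹(L+U) = {cos(kπ/74) : 1≤k≤73}; ρ_J = cos(π/74) = 0.9990990.
√(1−ρ_J²) simplifies to sin(π/74) = 0.0424412.
Then 2/(1+√(1−ρ_J²)) = 2/(1+0.0424412); ω* = 2/1.0424412 = 1.9185734.
ρ_SOR = ω* − 1 = 1.9185734 − 1 = 0.9185734.
For 5 digits: m = 5·ln10 / (−ln 0.9185734) = 11.5129/0.0849335 = 135.552; round up → m = 136.

m = 136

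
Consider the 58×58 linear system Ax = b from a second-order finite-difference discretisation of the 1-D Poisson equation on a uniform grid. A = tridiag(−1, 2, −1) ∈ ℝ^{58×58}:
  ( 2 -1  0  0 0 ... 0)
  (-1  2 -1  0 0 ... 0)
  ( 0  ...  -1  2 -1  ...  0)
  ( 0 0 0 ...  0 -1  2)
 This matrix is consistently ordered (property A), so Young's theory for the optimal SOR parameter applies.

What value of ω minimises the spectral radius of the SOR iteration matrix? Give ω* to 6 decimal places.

ρ_J = max_k |cos(kπ/59)| = cos(π/59) = 0.998583
√(1−ρ_J²) = |sin(π/59)| = 0.0532222
Young: ω* = 2/(1+√(1−ρ_J²)) = 2/(1+0.0532222) = 2/1.0532222 = 1.898935.
ρ_SOR = ω* − 1 = 1.898935 − 1 = 0.898935.

ω* = 1.898935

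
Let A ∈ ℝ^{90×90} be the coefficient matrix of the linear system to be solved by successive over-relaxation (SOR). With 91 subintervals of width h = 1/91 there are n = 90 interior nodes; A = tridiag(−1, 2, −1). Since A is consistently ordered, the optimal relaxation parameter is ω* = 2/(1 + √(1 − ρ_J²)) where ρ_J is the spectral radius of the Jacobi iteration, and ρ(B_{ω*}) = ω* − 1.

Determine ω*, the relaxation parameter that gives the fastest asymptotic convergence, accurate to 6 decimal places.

ω* = 1.933271

ρ_J = max_k |cos(kπ/91)| = cos(π/91) = 0.999404
√(1−ρ_J²) = |sin(π/91)| = 0.0345161
ω* = 2 / (1 + 0.0345161) = 2 / 1.0345161 ≈ 1.933271.
ρ_SOR = ω* − 1 = 1.933271 − 1 = 0.933271.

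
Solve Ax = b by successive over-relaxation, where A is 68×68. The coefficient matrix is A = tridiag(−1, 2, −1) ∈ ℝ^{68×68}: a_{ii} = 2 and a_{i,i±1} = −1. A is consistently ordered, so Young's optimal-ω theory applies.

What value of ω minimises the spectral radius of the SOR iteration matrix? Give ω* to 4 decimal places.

ω* = 1.9129

spectrum of D⁻¹(L+U) = {cos(kπ/69) : 1≤k≤68}; ρ_J = cos(π/69) = 0.9990.
√(1−ρ_J²) = |sin(π/69)| = 0.04551
So ω* = 2/1.04551 = 1.9129 (Young).
and ρ(B_{ω*}) = 1.9129 − 1 = 0.9129.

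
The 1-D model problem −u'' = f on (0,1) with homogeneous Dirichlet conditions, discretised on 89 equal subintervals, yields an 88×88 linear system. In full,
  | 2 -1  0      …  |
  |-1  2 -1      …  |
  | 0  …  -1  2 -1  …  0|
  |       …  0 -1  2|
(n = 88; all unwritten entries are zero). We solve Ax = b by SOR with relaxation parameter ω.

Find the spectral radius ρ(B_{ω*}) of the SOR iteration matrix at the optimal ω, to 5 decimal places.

[ρ_J] n=88: ρ(B_J) = cos(π/(n+1)) = cos(π/89) = 0.99938.
√(1−ρ_J²) simplifies to sin(π/89) = 0.035291.
[ω*] 2 ÷ (1 + 0.035291) = 2 ÷ 1.035291 = 1.93182.
ρ_SOR = ω* − 1 = 1.93182 − 1 = 0.93182.

ρ_SOR = 0.93182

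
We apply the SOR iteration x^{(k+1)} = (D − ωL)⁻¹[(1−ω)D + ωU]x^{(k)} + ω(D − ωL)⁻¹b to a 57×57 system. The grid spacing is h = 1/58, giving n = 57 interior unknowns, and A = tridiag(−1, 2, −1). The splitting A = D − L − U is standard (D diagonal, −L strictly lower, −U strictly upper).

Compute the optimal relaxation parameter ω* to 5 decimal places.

ω* = 1.89728

½·tridiag(1,0,1) at n=57: λ_k = cos(kπ/58); max |λ| at k=1 ⇒ ρ_J = cos(π/58) ≈ 0.99853.
√(1 − cos²(π/58)) = sin(π/58) ≈ 0.054139.
ω* = 2/(1 + 0.054139) = 2/1.054139 = 1.89728.
and ρ(B_{ω*}) = 1.89728 − 1 = 0.89728.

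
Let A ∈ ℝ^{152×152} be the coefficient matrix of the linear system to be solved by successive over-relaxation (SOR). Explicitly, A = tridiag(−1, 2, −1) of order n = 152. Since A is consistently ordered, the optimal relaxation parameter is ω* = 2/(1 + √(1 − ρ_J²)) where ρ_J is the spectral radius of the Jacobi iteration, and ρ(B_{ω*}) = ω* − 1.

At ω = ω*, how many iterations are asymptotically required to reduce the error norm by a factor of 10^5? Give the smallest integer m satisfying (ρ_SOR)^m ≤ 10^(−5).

m = 281

ρ_J = max_k |cos(kπ/153)| = cos(π/153) = 0.9997892
root = sin(π/153) = 0.0205318  (since 1−cos² = sin²).
So ω* = 2/1.0205318 = 1.9597625 (Young).
ρ_SOR = ω* − 1 ≈ 0.9597625.
m ≥ 5·ln10 / (−ln 0.9597625) = 280.328; smallest integer m = 281.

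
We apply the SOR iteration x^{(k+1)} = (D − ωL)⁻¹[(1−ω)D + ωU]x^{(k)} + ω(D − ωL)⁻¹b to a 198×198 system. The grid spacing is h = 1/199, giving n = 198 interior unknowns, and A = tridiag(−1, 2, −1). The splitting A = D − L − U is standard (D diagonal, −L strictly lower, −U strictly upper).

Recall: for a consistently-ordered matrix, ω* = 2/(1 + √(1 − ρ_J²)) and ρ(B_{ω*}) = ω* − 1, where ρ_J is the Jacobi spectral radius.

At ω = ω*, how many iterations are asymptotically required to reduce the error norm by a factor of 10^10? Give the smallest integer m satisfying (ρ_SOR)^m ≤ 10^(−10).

With n=198, ρ(Jacobi) = cos(π/199) = 0.9998754.
√(1−ρ_J²) simplifies to sin(π/199) = 0.0157862.
So ω* = 2/1.0157862 = 1.9689183 (Young).
At ω = 1.9689183 every |λ(B_ω)| = ω−1, so ρ_SOR = 0.9689183.
Need (0.9689183)^m ≤ 10^(−10): m ≥ 10·ln10/|ln 0.9689183| = 23.0259/0.031575 = 729.245 ⇒ m = 730.

m = 730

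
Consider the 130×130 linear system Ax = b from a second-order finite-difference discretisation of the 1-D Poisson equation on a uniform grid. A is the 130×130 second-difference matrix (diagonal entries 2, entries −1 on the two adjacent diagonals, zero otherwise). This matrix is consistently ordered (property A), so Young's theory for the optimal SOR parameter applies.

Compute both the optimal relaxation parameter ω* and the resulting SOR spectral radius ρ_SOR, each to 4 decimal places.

ω* = 1.9532, ρ_SOR = 0.9532

[ρ_J] n=130: ρ(B_J) = cos(π/(n+1)) = cos(π/131) = 0.9997.
√(1 − cos²(π/131)) = sin(π/131) ≈ 0.02398.
ω* = 2 / (1 + 0.02398) = 2 / 1.02398 ≈ 1.9532.
and ρ(B_{ω*}) = 1.9532 − 1 = 0.9532.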